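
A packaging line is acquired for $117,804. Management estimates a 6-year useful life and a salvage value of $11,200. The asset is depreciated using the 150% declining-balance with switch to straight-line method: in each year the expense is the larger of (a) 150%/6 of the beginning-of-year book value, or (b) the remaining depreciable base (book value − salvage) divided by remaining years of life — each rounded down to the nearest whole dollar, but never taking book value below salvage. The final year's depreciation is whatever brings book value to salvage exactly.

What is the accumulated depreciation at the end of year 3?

Depreciable base = $117,804 − $11,200 = $106,604.
Year 1: DB = ⌊$117,804 × 150%/6⌋ = $29,451; SL = ⌊$106,604/6⌋ = $17,767 → take DB $29,451. Book value $88,353.
Year 2: DB = ⌊$88,353 × 150%/6⌋ = $22,088; SL = ⌊$77,153/5⌋ = $15,430 → take DB $22,088. Book value $66,265.
Year 3: DB = ⌊$66,265 × 150%/6⌋ = $16,566; SL = ⌊$55,065/4⌋ = $13,766 → take DB $16,566. Book value $49,699.
Accumulated through year 3 = $117,804 − $49,699 = $68,105.

$68,105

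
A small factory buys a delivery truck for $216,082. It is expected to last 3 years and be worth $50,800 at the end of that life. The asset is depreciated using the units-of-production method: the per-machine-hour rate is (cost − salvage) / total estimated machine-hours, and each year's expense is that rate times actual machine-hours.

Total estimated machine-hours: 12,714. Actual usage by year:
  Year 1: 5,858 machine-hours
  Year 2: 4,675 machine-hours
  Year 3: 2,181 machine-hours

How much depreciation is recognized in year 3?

Depreciable base = $216,082 − $50,800 = $165,282.
Rate = $165,282 / 12,714 machine-hours = $13 per machine-hour.
Year 1: 5,858 × $13 = $76,154. Book value $139,928.
Year 2: 4,675 × $13 = $60,775. Book value $79,153.
Year 3: 2,181 × $13 = $28,353. Book value $50,800.

$28,353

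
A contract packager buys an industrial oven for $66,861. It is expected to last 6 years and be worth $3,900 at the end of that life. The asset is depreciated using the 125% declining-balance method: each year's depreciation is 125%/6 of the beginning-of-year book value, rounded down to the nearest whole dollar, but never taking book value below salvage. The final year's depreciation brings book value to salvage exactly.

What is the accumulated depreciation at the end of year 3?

Depreciable base = $66,861 − $3,900 = $62,961.
Year 1: ⌊$66,861 × 125%/6⌋ = $13,929. Book value $52,932.
Year 2: ⌊$52,932 × 125%/6⌋ = $11,027. Book value $41,905.
Year 3: ⌊$41,905 × 125%/6⌋ = $8,730. Book value $33,175.
Accumulated through year 3 = $66,861 − $33,175 = $33,686.

$33,686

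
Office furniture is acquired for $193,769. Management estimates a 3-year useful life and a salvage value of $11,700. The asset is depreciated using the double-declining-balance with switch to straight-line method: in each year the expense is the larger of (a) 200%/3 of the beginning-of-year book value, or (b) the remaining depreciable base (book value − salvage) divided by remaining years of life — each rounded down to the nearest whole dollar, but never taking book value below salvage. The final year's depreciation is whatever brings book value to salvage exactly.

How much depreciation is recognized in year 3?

Depreciable base = $193,769 − $11,700 = $182,069.
Year 1: DB = ⌊$193,769 × 200%/3⌋ = $129,179; SL = ⌊$182,069/3⌋ = $60,689 → take DB $129,179. Book value $64,590.
Year 2: DB = ⌊$64,590 × 200%/3⌋ = $43,060; SL = ⌊$52,890/2⌋ = $26,445 → take DB $43,060. Book value $21,530.
Year 3 (final): $21,530 − $11,700 = $9,830. Book value $11,700.

$9,830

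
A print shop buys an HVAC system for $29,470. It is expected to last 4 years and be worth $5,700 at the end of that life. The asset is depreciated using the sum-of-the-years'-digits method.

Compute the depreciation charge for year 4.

$2,377

Depreciable base = $29,470 − $5,700 = $23,770.
Sum of the years' digits = 4+3+2+1 = 10.
Year 1: $23,770 × 4/10 = $9,508. Book value $19,962.
Year 2: $23,770 × 3/10 = $7,131. Book value $12,831.
Year 3: $23,770 × 2/10 = $4,754. Book value $8,077.
Year 4: $23,770 × 1/10 = $2,377. Book value $5,700.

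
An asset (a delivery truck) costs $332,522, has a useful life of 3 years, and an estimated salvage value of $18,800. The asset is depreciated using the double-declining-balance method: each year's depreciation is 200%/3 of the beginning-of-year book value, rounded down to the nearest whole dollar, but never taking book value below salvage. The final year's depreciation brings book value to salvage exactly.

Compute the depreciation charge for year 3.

$18,147

Depreciable base = $332,522 − $18,800 = $313,722.
Year 1: ⌊$332,522 × 200%/3⌋ = $221,681. Book value $110,841.
Year 2: ⌊$110,841 × 200%/3⌋ = $73,894. Book value $36,947.
Year 3 (final): $36,947 − $18,800 = $18,147. Book value $18,800.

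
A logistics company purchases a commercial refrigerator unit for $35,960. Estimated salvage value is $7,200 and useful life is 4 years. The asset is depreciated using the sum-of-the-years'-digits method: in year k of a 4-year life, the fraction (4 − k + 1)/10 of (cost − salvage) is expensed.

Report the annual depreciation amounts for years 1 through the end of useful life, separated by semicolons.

Depreciable base = $35,960 − $7,200 = $28,760.
Sum of the years' digits = 4+3+2+1 = 10.
Year 1: $28,760 × 4/10 = $11,504. Book value $24,456.
Year 2: $28,760 × 3/10 = $8,628. Book value $15,828.
Year 3: $28,760 × 2/10 = $5,752. Book value $10,076.
Year 4: $28,760 × 1/10 = $2,876. Book value $7,200.

$11,504; $8,628; $5,752; $2,876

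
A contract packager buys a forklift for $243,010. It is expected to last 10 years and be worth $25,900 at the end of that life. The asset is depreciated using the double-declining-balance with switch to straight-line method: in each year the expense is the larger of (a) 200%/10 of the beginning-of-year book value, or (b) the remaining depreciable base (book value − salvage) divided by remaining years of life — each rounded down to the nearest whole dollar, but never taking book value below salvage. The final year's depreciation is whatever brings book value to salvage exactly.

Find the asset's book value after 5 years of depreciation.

$79,631

Depreciable base = $243,010 − $25,900 = $217,110.
Year 1: DB = ⌊$243,010 × 200%/10⌋ = $48,602; SL = ⌊$217,110/10⌋ = $21,711 → take DB $48,602. Book value $194,408.
Year 2: DB = ⌊$194,408 × 200%/10⌋ = $38,881; SL = ⌊$168,508/9⌋ = $18,723 → take DB $38,881. Book value $155,527.
Year 3: DB = ⌊$155,527 × 200%/10⌋ = $31,105; SL = ⌊$129,627/8⌋ = $16,203 → take DB $31,105. Book value $124,422.
Year 4: DB = ⌊$124,422 × 200%/10⌋ = $24,884; SL = ⌊$98,522/7⌋ = $14,074 → take DB $24,884. Book value $99,538.
Year 5: DB = ⌊$99,538 × 200%/10⌋ = $19,907; SL = ⌊$73,638/6⌋ = $12,273 → take DB $19,907. Book value $79,631.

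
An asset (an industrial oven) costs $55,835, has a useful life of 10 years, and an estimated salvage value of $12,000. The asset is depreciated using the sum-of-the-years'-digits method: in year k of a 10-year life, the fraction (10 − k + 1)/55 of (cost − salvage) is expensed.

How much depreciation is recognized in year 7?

Depreciable base = $55,835 − $12,000 = $43,835.
Sum of the years' digits = 10+9+8+7+6+5+4+3+2+1 = 55.
Year 1: $43,835 × 10/55 = $7,970. Book value $47,865.
Year 2: $43,835 × 9/55 = $7,173. Book value $40,692.
Year 3: $43,835 × 8/55 = $6,376. Book value $34,316.
Year 4: $43,835 × 7/55 = $5,579. Book value $28,737.
Year 5: $43,835 × 6/55 = $4,782. Book value $23,955.
Year 6: $43,835 × 5/55 = $3,985. Book value $19,970.
Year 7: $43,835 × 4/55 = $3,188. Book value $16,782.

$3,188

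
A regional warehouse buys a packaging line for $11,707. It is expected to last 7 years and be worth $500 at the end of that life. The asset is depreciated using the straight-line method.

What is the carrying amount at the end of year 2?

Depreciable base = $11,707 − $500 = $11,207.
Annual expense = $11,207 / 7 = $1,601.
End of year 1: book value $10,106.
End of year 2: book value $8,505.

$8,505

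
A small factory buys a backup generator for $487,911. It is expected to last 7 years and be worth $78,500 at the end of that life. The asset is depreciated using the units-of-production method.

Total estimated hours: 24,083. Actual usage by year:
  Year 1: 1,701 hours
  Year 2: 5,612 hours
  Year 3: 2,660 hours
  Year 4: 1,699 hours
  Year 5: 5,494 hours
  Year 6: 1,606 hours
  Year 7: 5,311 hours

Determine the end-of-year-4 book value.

Depreciable base = $487,911 − $78,500 = $409,411.
Rate = $409,411 / 24,083 hours = $17 per hour.
Year 1: 1,701 × $17 = $28,917. Book value $458,994.
Year 2: 5,612 × $17 = $95,404. Book value $363,590.
Year 3: 2,660 × $17 = $45,220. Book value $318,370.
Year 4: 1,699 × $17 = $28,883. Book value $289,487.

$289,487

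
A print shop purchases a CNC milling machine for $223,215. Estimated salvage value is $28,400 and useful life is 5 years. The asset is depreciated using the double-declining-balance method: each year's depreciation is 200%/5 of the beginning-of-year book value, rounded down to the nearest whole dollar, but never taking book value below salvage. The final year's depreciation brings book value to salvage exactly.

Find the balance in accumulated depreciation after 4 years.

$194,286

Depreciable base = $223,215 − $28,400 = $194,815.
Year 1: ⌊$223,215 × 200%/5⌋ = $89,286. Book value $133,929.
Year 2: ⌊$133,929 × 200%/5⌋ = $53,571. Book value $80,358.
Year 3: ⌊$80,358 × 200%/5⌋ = $32,143. Book value $48,215.
Year 4: ⌊$48,215 × 200%/5⌋ = $19,286. Book value $28,929.
Accumulated through year 4 = $223,215 − $28,929 = $194,286.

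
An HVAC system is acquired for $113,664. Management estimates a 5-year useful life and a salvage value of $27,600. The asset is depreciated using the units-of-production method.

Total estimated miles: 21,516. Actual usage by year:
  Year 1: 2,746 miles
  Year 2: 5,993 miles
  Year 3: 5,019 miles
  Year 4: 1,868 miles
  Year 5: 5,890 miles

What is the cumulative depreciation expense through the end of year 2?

$34,956

Depreciable base = $113,664 − $27,600 = $86,064.
Rate = $86,064 / 21,516 miles = $4 per mile.
Year 1: 2,746 × $4 = $10,984. Book value $102,680.
Year 2: 5,993 × $4 = $23,972. Book value $78,708.
Accumulated through year 2 = $113,664 − $78,708 = $34,956.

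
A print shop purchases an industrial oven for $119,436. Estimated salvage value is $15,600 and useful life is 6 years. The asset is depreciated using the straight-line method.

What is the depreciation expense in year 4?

$17,306

Depreciable base = $119,436 − $15,600 = $103,836.
Annual expense = $103,836 / 6 = $17,306.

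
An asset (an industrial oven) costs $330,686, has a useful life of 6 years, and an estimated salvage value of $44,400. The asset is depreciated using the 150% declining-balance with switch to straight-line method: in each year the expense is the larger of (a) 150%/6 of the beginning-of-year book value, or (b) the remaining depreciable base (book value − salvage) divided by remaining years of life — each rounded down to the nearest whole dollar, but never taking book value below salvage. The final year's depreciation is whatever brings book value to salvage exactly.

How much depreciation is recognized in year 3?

$46,503

Depreciable base = $330,686 − $44,400 = $286,286.
Year 1: DB = ⌊$330,686 × 150%/6⌋ = $82,671; SL = ⌊$286,286/6⌋ = $47,714 → take DB $82,671. Book value $248,015.
Year 2: DB = ⌊$248,015 × 150%/6⌋ = $62,003; SL = ⌊$203,615/5⌋ = $40,723 → take DB $62,003. Book value $186,012.
Year 3: DB = ⌊$186,012 × 150%/6⌋ = $46,503; SL = ⌊$141,612/4⌋ = $35,403 → take DB $46,503. Book value $139,509.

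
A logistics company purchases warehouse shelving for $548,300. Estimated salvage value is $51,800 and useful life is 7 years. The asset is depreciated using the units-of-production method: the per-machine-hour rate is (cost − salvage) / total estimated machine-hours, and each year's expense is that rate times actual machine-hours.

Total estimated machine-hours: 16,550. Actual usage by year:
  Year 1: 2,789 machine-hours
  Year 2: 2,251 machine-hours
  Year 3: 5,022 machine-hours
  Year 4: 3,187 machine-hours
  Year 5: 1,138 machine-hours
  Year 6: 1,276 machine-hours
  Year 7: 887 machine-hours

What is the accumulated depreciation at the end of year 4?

$397,470

Depreciable base = $548,300 − $51,800 = $496,500.
Rate = $496,500 / 16,550 machine-hours = $30 per machine-hour.
Year 1: 2,789 × $30 = $83,670. Book value $464,630.
Year 2: 2,251 × $30 = $67,530. Book value $397,100.
Year 3: 5,022 × $30 = $150,660. Book value $246,440.
Year 4: 3,187 × $30 = $95,610. Book value $150,830.
Accumulated through year 4 = $548,300 − $150,830 = $397,470.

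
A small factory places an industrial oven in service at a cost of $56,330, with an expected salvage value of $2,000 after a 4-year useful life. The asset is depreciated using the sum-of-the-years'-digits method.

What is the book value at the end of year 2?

$18,299

Depreciable base = $56,330 − $2,000 = $54,330.
Sum of the years' digits = 4+3+2+1 = 10.
Year 1: $54,330 × 4/10 = $21,732. Book value $34,598.
Year 2: $54,330 × 3/10 = $16,299. Book value $18,299.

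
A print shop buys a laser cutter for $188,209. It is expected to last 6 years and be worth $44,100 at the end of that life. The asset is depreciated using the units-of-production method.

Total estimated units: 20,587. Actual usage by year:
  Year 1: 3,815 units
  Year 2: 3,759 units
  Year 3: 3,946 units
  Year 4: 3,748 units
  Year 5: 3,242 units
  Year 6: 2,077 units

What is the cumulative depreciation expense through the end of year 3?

Depreciable base = $188,209 − $44,100 = $144,109.
Rate = $144,109 / 20,587 units = $7 per unit.
Year 1: 3,815 × $7 = $26,705. Book value $161,504.
Year 2: 3,759 × $7 = $26,313. Book value $135,191.
Year 3: 3,946 × $7 = $27,622. Book value $107,569.
Accumulated through year 3 = $188,209 − $107,569 = $80,640.

$80,640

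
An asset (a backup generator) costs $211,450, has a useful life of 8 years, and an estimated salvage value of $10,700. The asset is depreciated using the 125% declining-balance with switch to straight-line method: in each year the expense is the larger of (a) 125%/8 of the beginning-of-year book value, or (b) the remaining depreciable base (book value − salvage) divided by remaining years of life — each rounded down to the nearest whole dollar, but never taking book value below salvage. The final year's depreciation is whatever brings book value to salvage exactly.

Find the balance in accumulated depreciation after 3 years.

Depreciable base = $211,450 − $10,700 = $200,750.
Year 1: DB = ⌊$211,450 × 125%/8⌋ = $33,039; SL = ⌊$200,750/8⌋ = $25,093 → take DB $33,039. Book value $178,411.
Year 2: DB = ⌊$178,411 × 125%/8⌋ = $27,876; SL = ⌊$167,711/7⌋ = $23,958 → take DB $27,876. Book value $150,535.
Year 3: DB = ⌊$150,535 × 125%/8⌋ = $23,521; SL = ⌊$139,835/6⌋ = $23,305 → take DB $23,521. Book value $127,014.
Accumulated through year 3 = $211,450 − $127,014 = $84,436.

$84,436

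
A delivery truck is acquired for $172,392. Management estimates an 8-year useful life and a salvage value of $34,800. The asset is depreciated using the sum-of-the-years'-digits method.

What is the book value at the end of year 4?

Depreciable base = $172,392 − $34,800 = $137,592.
Sum of the years' digits = 8+7+6+5+4+3+2+1 = 36.
Year 1: $137,592 × 8/36 = $30,576. Book value $141,816.
Year 2: $137,592 × 7/36 = $26,754. Book value $115,062.
Year 3: $137,592 × 6/36 = $22,932. Book value $92,130.
Year 4: $137,592 × 5/36 = $19,110. Book value $73,020.

$73,020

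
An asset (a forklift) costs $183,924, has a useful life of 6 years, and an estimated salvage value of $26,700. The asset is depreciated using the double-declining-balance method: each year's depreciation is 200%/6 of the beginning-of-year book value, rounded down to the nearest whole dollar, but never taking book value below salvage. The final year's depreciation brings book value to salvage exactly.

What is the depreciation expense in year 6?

Depreciable base = $183,924 − $26,700 = $157,224.
Year 1: ⌊$183,924 × 200%/6⌋ = $61,308. Book value $122,616.
Year 2: ⌊$122,616 × 200%/6⌋ = $40,872. Book value $81,744.
Year 3: ⌊$81,744 × 200%/6⌋ = $27,248. Book value $54,496.
Year 4: ⌊$54,496 × 200%/6⌋ = $18,165. Book value $36,331.
Year 5: ⌊$36,331 × 200%/6⌋ = $12,110, capped at $9,631. Book value $26,700.
Year 6 (final): $26,700 − $26,700 = $0. Book value $26,700.

$0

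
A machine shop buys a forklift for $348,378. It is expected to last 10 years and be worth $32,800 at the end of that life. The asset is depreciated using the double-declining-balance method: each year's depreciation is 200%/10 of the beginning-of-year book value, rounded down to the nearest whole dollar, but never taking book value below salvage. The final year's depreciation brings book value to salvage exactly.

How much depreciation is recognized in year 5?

$28,539

Depreciable base = $348,378 − $32,800 = $315,578.
Year 1: ⌊$348,378 × 200%/10⌋ = $69,675. Book value $278,703.
Year 2: ⌊$278,703 × 200%/10⌋ = $55,740. Book value $222,963.
Year 3: ⌊$222,963 × 200%/10⌋ = $44,592. Book value $178,371.
Year 4: ⌊$178,371 × 200%/10⌋ = $35,674. Book value $142,697.
Year 5: ⌊$142,697 × 200%/10⌋ = $28,539. Book value $114,158.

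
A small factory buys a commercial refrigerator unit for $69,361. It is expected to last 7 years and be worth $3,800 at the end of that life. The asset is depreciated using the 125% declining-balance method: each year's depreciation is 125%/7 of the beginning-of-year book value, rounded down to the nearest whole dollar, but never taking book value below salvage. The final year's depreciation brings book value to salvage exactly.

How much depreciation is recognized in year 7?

$17,509

Depreciable base = $69,361 − $3,800 = $65,561.
Year 1: ⌊$69,361 × 125%/7⌋ = $12,385. Book value $56,976.
Year 2: ⌊$56,976 × 125%/7⌋ = $10,174. Book value $46,802.
Year 3: ⌊$46,802 × 125%/7⌋ = $8,357. Book value $38,445.
Year 4: ⌊$38,445 × 125%/7⌋ = $6,865. Book value $31,580.
Year 5: ⌊$31,580 × 125%/7⌋ = $5,639. Book value $25,941.
Year 6: ⌊$25,941 × 125%/7⌋ = $4,632. Book value $21,309.
Year 7 (final): $21,309 − $3,800 = $17,509. Book value $3,800.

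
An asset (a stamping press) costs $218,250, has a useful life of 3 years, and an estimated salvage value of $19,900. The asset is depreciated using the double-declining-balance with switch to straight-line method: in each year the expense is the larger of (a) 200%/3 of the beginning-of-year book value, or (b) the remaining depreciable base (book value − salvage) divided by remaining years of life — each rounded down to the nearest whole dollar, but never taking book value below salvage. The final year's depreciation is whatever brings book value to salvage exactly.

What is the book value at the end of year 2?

$24,250

Depreciable base = $218,250 − $19,900 = $198,350.
Year 1: DB = ⌊$218,250 × 200%/3⌋ = $145,500; SL = ⌊$198,350/3⌋ = $66,116 → take DB $145,500. Book value $72,750.
Year 2: DB = ⌊$72,750 × 200%/3⌋ = $48,500; SL = ⌊$52,850/2⌋ = $26,425 → take DB $48,500. Book value $24,250.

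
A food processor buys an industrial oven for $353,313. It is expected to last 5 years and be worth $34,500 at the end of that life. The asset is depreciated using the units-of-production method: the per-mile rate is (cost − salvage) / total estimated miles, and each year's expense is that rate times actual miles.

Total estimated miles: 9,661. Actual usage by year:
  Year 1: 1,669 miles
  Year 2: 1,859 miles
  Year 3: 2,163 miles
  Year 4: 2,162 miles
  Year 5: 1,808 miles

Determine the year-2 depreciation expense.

Depreciable base = $353,313 − $34,500 = $318,813.
Rate = $318,813 / 9,661 miles = $33 per mile.
Year 1: 1,669 × $33 = $55,077. Book value $298,236.
Year 2: 1,859 × $33 = $61,347. Book value $236,889.

$61,347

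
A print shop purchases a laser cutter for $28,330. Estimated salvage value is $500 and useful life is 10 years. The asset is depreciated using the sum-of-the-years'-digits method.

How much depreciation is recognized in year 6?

Depreciable base = $28,330 − $500 = $27,830.
Sum of the years' digits = 10+9+8+7+6+5+4+3+2+1 = 55.
Year 1: $27,830 × 10/55 = $5,060. Book value $23,270.
Year 2: $27,830 × 9/55 = $4,554. Book value $18,716.
Year 3: $27,830 × 8/55 = $4,048. Book value $14,668.
Year 4: $27,830 × 7/55 = $3,542. Book value $11,126.
Year 5: $27,830 × 6/55 = $3,036. Book value $8,090.
Year 6: $27,830 × 5/55 = $2,530. Book value $5,560.

$2,530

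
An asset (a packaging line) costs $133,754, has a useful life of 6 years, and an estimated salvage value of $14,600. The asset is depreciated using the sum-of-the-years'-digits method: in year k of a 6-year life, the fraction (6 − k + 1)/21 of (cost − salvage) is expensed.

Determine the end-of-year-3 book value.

$48,644

Depreciable base = $133,754 − $14,600 = $119,154.
Sum of the years' digits = 6+5+4+3+2+1 = 21.
Year 1: $119,154 × 6/21 = $34,044. Book value $99,710.
Year 2: $119,154 × 5/21 = $28,370. Book value $71,340.
Year 3: $119,154 × 4/21 = $22,696. Book value $48,644.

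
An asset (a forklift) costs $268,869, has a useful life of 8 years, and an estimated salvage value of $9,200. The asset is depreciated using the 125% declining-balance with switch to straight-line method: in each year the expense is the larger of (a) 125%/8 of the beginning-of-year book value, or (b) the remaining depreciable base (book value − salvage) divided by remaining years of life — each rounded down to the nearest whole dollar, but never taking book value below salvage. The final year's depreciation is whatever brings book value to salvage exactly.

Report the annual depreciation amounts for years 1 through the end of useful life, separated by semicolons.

Depreciable base = $268,869 − $9,200 = $259,669.
Year 1: DB = ⌊$268,869 × 125%/8⌋ = $42,010; SL = ⌊$259,669/8⌋ = $32,458 → take DB $42,010. Book value $226,859.
Year 2: DB = ⌊$226,859 × 125%/8⌋ = $35,446; SL = ⌊$217,659/7⌋ = $31,094 → take DB $35,446. Book value $191,413.
Year 3: DB = ⌊$191,413 × 125%/8⌋ = $29,908; SL = ⌊$182,213/6⌋ = $30,368 → take SL $30,368. Book value $161,045.
Year 4: DB = ⌊$161,045 × 125%/8⌋ = $25,163; SL = ⌊$151,845/5⌋ = $30,369 → take SL $30,369. Book value $130,676.
Year 5: DB = ⌊$130,676 × 125%/8⌋ = $20,418; SL = ⌊$121,476/4⌋ = $30,369 → take SL $30,369. Book value $100,307.
Year 6: DB = ⌊$100,307 × 125%/8⌋ = $15,672; SL = ⌊$91,107/3⌋ = $30,369 → take SL $30,369. Book value $69,938.
Year 7: DB = ⌊$69,938 × 125%/8⌋ = $10,927; SL = ⌊$60,738/2⌋ = $30,369 → take SL $30,369. Book value $39,569.
Year 8 (final): $39,569 − $9,200 = $30,369. Book value $9,200.

$42,010; $35,446; $30,368; $30,369; $30,369; $30,369; $30,369; $30,369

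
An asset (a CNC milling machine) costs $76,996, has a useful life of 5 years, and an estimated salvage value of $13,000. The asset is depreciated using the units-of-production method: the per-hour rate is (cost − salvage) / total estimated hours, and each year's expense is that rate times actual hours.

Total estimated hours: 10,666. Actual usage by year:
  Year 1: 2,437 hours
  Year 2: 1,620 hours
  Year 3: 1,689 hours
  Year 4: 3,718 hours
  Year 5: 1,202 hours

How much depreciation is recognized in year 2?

Depreciable base = $76,996 − $13,000 = $63,996.
Rate = $63,996 / 10,666 hours = $6 per hour.
Year 1: 2,437 × $6 = $14,622. Book value $62,374.
Year 2: 1,620 × $6 = $9,720. Book value $52,654.

$9,720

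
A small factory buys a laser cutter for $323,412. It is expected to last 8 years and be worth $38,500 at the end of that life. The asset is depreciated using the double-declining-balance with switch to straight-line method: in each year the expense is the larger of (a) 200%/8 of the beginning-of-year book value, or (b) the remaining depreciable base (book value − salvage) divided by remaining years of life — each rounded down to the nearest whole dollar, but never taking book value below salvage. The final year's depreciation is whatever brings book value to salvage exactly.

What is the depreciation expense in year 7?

$14,390

Depreciable base = $323,412 − $38,500 = $284,912.
Year 1: DB = ⌊$323,412 × 200%/8⌋ = $80,853; SL = ⌊$284,912/8⌋ = $35,614 → take DB $80,853. Book value $242,559.
Year 2: DB = ⌊$242,559 × 200%/8⌋ = $60,639; SL = ⌊$204,059/7⌋ = $29,151 → take DB $60,639. Book value $181,920.
Year 3: DB = ⌊$181,920 × 200%/8⌋ = $45,480; SL = ⌊$143,420/6⌋ = $23,903 → take DB $45,480. Book value $136,440.
Year 4: DB = ⌊$136,440 × 200%/8⌋ = $34,110; SL = ⌊$97,940/5⌋ = $19,588 → take DB $34,110. Book value $102,330.
Year 5: DB = ⌊$102,330 × 200%/8⌋ = $25,582; SL = ⌊$63,830/4⌋ = $15,957 → take DB $25,582. Book value $76,748.
Year 6: DB = ⌊$76,748 × 200%/8⌋ = $19,187; SL = ⌊$38,248/3⌋ = $12,749 → take DB $19,187. Book value $57,561.
Year 7: DB = ⌊$57,561 × 200%/8⌋ = $14,390; SL = ⌊$19,061/2⌋ = $9,530 → take DB $14,390. Book value $43,171.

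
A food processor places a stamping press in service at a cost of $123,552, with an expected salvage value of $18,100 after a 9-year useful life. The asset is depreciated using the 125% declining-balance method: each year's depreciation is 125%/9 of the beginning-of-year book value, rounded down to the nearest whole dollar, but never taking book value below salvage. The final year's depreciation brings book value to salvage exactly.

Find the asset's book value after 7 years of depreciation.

$43,379

Depreciable base = $123,552 − $18,100 = $105,452.
Year 1: ⌊$123,552 × 125%/9⌋ = $17,160. Book value $106,392.
Year 2: ⌊$106,392 × 125%/9⌋ = $14,776. Book value $91,616.
Year 3: ⌊$91,616 × 125%/9⌋ = $12,724. Book value $78,892.
Year 4: ⌊$78,892 × 125%/9⌋ = $10,957. Book value $67,935.
Year 5: ⌊$67,935 × 125%/9⌋ = $9,435. Book value $58,500.
Year 6: ⌊$58,500 × 125%/9⌋ = $8,125. Book value $50,375.
Year 7: ⌊$50,375 × 125%/9⌋ = $6,996. Book value $43,379.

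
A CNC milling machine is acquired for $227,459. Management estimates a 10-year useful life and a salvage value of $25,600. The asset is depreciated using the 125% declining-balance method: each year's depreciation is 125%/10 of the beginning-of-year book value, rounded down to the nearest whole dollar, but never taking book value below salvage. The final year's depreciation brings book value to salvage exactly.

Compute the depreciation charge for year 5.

$16,666

Depreciable base = $227,459 − $25,600 = $201,859.
Year 1: ⌊$227,459 × 125%/10⌋ = $28,432. Book value $199,027.
Year 2: ⌊$199,027 × 125%/10⌋ = $24,878. Book value $174,149.
Year 3: ⌊$174,149 × 125%/10⌋ = $21,768. Book value $152,381.
Year 4: ⌊$152,381 × 125%/10⌋ = $19,047. Book value $133,334.
Year 5: ⌊$133,334 × 125%/10⌋ = $16,666. Book value $116,668.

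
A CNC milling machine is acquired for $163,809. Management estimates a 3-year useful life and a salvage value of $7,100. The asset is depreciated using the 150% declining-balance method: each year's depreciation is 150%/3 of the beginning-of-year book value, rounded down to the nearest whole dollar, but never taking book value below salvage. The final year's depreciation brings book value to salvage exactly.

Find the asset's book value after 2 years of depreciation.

Depreciable base = $163,809 − $7,100 = $156,709.
Year 1: ⌊$163,809 × 150%/3⌋ = $81,904. Book value $81,905.
Year 2: ⌊$81,905 × 150%/3⌋ = $40,952. Book value $40,953.

$40,953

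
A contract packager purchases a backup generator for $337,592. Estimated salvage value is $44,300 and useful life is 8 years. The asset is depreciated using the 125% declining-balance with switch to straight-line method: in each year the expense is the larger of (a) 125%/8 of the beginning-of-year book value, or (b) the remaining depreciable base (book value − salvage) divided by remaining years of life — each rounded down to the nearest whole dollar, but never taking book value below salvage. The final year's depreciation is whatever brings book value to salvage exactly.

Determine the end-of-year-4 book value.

$171,089

Depreciable base = $337,592 − $44,300 = $293,292.
Year 1: DB = ⌊$337,592 × 125%/8⌋ = $52,748; SL = ⌊$293,292/8⌋ = $36,661 → take DB $52,748. Book value $284,844.
Year 2: DB = ⌊$284,844 × 125%/8⌋ = $44,506; SL = ⌊$240,544/7⌋ = $34,363 → take DB $44,506. Book value $240,338.
Year 3: DB = ⌊$240,338 × 125%/8⌋ = $37,552; SL = ⌊$196,038/6⌋ = $32,673 → take DB $37,552. Book value $202,786.
Year 4: DB = ⌊$202,786 × 125%/8⌋ = $31,685; SL = ⌊$158,486/5⌋ = $31,697 → take SL $31,697. Book value $171,089.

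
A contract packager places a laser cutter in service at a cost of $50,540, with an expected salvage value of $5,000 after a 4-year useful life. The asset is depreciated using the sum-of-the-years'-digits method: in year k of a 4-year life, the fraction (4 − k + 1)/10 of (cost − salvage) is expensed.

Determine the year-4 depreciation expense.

$4,554

Depreciable base = $50,540 − $5,000 = $45,540.
Sum of the years' digits = 4+3+2+1 = 10.
Year 1: $45,540 × 4/10 = $18,216. Book value $32,324.
Year 2: $45,540 × 3/10 = $13,662. Book value $18,662.
Year 3: $45,540 × 2/10 = $9,108. Book value $9,554.
Year 4: $45,540 × 1/10 = $4,554. Book value $5,000.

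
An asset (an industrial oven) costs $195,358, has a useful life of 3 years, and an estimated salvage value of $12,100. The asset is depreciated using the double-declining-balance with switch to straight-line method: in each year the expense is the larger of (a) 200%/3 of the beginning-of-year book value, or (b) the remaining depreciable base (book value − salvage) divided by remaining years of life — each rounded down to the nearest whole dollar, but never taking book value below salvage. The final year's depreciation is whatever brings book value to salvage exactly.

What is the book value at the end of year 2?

Depreciable base = $195,358 − $12,100 = $183,258.
Year 1: DB = ⌊$195,358 × 200%/3⌋ = $130,238; SL = ⌊$183,258/3⌋ = $61,086 → take DB $130,238. Book value $65,120.
Year 2: DB = ⌊$65,120 × 200%/3⌋ = $43,413; SL = ⌊$53,020/2⌋ = $26,510 → take DB $43,413. Book value $21,707.

$21,707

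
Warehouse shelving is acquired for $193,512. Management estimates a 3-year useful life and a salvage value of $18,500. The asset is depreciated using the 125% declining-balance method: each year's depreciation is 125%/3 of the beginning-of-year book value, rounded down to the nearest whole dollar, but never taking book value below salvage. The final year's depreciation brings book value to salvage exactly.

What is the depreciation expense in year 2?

$47,034

Depreciable base = $193,512 − $18,500 = $175,012.
Year 1: ⌊$193,512 × 125%/3⌋ = $80,630. Book value $112,882.
Year 2: ⌊$112,882 × 125%/3⌋ = $47,034. Book value $65,848.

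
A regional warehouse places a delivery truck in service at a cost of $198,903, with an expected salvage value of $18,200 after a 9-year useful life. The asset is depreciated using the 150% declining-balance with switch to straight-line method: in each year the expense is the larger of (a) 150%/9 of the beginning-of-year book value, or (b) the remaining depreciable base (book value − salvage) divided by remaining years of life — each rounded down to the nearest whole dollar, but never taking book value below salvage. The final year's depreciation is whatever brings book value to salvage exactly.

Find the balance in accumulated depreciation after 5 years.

$118,967

Depreciable base = $198,903 − $18,200 = $180,703.
Year 1: DB = ⌊$198,903 × 150%/9⌋ = $33,150; SL = ⌊$180,703/9⌋ = $20,078 → take DB $33,150. Book value $165,753.
Year 2: DB = ⌊$165,753 × 150%/9⌋ = $27,625; SL = ⌊$147,553/8⌋ = $18,444 → take DB $27,625. Book value $138,128.
Year 3: DB = ⌊$138,128 × 150%/9⌋ = $23,021; SL = ⌊$119,928/7⌋ = $17,132 → take DB $23,021. Book value $115,107.
Year 4: DB = ⌊$115,107 × 150%/9⌋ = $19,184; SL = ⌊$96,907/6⌋ = $16,151 → take DB $19,184. Book value $95,923.
Year 5: DB = ⌊$95,923 × 150%/9⌋ = $15,987; SL = ⌊$77,723/5⌋ = $15,544 → take DB $15,987. Book value $79,936.
Accumulated through year 5 = $198,903 − $79,936 = $118,967.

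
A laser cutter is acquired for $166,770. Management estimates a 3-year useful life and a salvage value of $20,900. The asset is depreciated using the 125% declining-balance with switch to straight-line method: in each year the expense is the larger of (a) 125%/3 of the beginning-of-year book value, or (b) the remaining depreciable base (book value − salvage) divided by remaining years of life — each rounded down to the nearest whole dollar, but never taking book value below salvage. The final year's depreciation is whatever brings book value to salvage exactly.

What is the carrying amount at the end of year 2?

Depreciable base = $166,770 − $20,900 = $145,870.
Year 1: DB = ⌊$166,770 × 125%/3⌋ = $69,487; SL = ⌊$145,870/3⌋ = $48,623 → take DB $69,487. Book value $97,283.
Year 2: DB = ⌊$97,283 × 125%/3⌋ = $40,534; SL = ⌊$76,383/2⌋ = $38,191 → take DB $40,534. Book value $56,749.

$56,749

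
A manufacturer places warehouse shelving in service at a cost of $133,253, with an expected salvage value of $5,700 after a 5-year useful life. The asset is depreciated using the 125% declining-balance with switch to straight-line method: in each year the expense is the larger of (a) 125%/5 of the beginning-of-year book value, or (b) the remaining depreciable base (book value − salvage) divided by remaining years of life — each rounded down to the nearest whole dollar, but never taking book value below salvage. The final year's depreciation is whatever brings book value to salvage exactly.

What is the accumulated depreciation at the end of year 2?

Depreciable base = $133,253 − $5,700 = $127,553.
Year 1: DB = ⌊$133,253 × 125%/5⌋ = $33,313; SL = ⌊$127,553/5⌋ = $25,510 → take DB $33,313. Book value $99,940.
Year 2: DB = ⌊$99,940 × 125%/5⌋ = $24,985; SL = ⌊$94,240/4⌋ = $23,560 → take DB $24,985. Book value $74,955.
Accumulated through year 2 = $133,253 − $74,955 = $58,298.

$58,298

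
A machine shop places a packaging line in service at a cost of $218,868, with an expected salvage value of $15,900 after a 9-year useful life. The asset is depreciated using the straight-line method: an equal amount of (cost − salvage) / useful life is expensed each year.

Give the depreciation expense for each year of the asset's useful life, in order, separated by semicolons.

$22,552; $22,552; $22,552; $22,552; $22,552; $22,552; $22,552; $22,552; $22,552

Depreciable base = $218,868 − $15,900 = $202,968.
Annual expense = $202,968 / 9 = $22,552.
End of year 1: book value $196,316.
End of year 2: book value $173,764.
End of year 3: book value $151,212.
End of year 4: book value $128,660.
End of year 5: book value $106,108.
End of year 6: book value $83,556.
End of year 7: book value $61,004.
End of year 8: book value $38,452.
End of year 9: book value $15,900.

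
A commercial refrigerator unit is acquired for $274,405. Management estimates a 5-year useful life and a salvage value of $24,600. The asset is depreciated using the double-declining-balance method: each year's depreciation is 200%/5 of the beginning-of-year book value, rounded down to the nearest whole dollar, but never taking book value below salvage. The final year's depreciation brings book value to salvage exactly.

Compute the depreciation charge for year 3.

Depreciable base = $274,405 − $24,600 = $249,805.
Year 1: ⌊$274,405 × 200%/5⌋ = $109,762. Book value $164,643.
Year 2: ⌊$164,643 × 200%/5⌋ = $65,857. Book value $98,786.
Year 3: ⌊$98,786 × 200%/5⌋ = $39,514. Book value $59,272.

$39,514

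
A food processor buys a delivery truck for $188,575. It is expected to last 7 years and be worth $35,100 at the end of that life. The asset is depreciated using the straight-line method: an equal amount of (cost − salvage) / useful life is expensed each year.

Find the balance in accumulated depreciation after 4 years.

$87,700

Depreciable base = $188,575 − $35,100 = $153,475.
Annual expense = $153,475 / 7 = $21,925.
End of year 1: book value $166,650.
End of year 2: book value $144,725.
End of year 3: book value $122,800.
End of year 4: book value $100,875.
Accumulated through year 4 = $188,575 − $100,875 = $87,700.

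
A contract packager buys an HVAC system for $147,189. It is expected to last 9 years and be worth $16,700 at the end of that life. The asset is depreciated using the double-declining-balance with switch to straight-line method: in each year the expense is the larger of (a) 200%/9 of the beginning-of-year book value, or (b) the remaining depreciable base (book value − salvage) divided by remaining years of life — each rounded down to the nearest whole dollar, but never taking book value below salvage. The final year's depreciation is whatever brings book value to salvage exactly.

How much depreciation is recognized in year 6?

$9,310

Depreciable base = $147,189 − $16,700 = $130,489.
Year 1: DB = ⌊$147,189 × 200%/9⌋ = $32,708; SL = ⌊$130,489/9⌋ = $14,498 → take DB $32,708. Book value $114,481.
Year 2: DB = ⌊$114,481 × 200%/9⌋ = $25,440; SL = ⌊$97,781/8⌋ = $12,222 → take DB $25,440. Book value $89,041.
Year 3: DB = ⌊$89,041 × 200%/9⌋ = $19,786; SL = ⌊$72,341/7⌋ = $10,334 → take DB $19,786. Book value $69,255.
Year 4: DB = ⌊$69,255 × 200%/9⌋ = $15,390; SL = ⌊$52,555/6⌋ = $8,759 → take DB $15,390. Book value $53,865.
Year 5: DB = ⌊$53,865 × 200%/9⌋ = $11,970; SL = ⌊$37,165/5⌋ = $7,433 → take DB $11,970. Book value $41,895.
Year 6: DB = ⌊$41,895 × 200%/9⌋ = $9,310; SL = ⌊$25,195/4⌋ = $6,298 → take DB $9,310. Book value $32,585.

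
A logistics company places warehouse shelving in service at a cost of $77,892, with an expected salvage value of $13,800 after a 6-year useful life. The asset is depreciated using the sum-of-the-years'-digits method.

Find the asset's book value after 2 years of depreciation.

$44,320

Depreciable base = $77,892 − $13,800 = $64,092.
Sum of the years' digits = 6+5+4+3+2+1 = 21.
Year 1: $64,092 × 6/21 = $18,312. Book value $59,580.
Year 2: $64,092 × 5/21 = $15,260. Book value $44,320.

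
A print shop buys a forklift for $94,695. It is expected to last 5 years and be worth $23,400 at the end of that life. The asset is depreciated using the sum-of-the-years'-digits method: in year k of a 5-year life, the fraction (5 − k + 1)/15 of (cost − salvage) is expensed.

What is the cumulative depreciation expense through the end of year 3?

$57,036

Depreciable base = $94,695 − $23,400 = $71,295.
Sum of the years' digits = 5+4+3+2+1 = 15.
Year 1: $71,295 × 5/15 = $23,765. Book value $70,930.
Year 2: $71,295 × 4/15 = $19,012. Book value $51,918.
Year 3: $71,295 × 3/15 = $14,259. Book value $37,659.
Accumulated through year 3 = $94,695 − $37,659 = $57,036.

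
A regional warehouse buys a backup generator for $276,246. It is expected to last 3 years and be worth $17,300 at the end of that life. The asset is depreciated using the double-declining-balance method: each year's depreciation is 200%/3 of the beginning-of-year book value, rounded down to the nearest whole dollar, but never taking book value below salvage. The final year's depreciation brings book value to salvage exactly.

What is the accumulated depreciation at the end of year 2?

Depreciable base = $276,246 − $17,300 = $258,946.
Year 1: ⌊$276,246 × 200%/3⌋ = $184,164. Book value $92,082.
Year 2: ⌊$92,082 × 200%/3⌋ = $61,388. Book value $30,694.
Accumulated through year 2 = $276,246 − $30,694 = $245,552.

$245,552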